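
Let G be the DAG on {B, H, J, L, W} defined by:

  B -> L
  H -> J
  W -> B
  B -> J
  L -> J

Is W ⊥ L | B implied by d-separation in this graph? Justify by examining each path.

2 paths connect W and L; each must be blocked for d-separation to hold:
  1. W → B → J ← L — B:chain[blocks]; J:collider[blocks] ⇒ blocked
  2. W → B → L — B:chain[blocks] ⇒ blocked
Every path is blocked, so W and L are d-separated given {B}.

Yes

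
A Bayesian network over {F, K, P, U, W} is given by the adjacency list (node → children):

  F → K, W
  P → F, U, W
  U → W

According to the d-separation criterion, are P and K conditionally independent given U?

No

There are 3 undirected paths between P and K; checking each against the conditioning set {U}:
Path 1: P → F → K
  F is a chain and F is not conditioned on — no node blocks this path, so it is active.
Path 2: P → W ← F → K
  W is a collider here and neither W nor any of its descendants is conditioned on, so the collider stays closed — the path is blocked at W.
Path 3: P → U → W ← F → K
  U is a chain here and U is conditioned on, so the path is blocked at U.
Since the path P → F → K is active, P and K are not d-separated given {U}.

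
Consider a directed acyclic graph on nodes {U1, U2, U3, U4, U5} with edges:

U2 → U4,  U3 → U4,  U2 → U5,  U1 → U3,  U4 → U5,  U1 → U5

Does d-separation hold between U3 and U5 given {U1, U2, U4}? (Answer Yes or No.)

Yes

We examine all 3 paths between U3 and U5:
  1. U3 → U4 → U5 — U4:chain[blocks] ⇒ blocked
  2. U3 → U4 ← U2 → U5 — U4:collider[open]; U2:fork[blocks] ⇒ blocked
  3. U3 ← U1 → U5 — U1:fork[blocks] ⇒ blocked
Since every path is blocked, d-separation holds.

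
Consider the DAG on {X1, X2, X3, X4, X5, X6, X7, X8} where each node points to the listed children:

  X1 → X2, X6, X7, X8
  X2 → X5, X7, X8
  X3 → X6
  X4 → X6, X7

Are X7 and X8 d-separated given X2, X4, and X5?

No

We examine all 6 paths between X7 and X8:
  1. X7 ← X2 ← X1 → X8 — X2:chain[blocks]; X1:fork[open] ⇒ blocked
  2. X7 ← X2 → X8 — X2:fork[blocks] ⇒ blocked
  3. X7 ← X1 → X2 → X8 — X1:fork[open]; X2:chain[blocks] ⇒ blocked
  4. X7 ← X1 → X8 — X1:fork[open] ⇒ active
  5. X7 ← X4 → X6 ← X1 → X2 → X8 — X4:fork[blocks]; X6:collider[blocks]; X1:fork[open]; X2:chain[blocks] ⇒ blocked
  6. X7 ← X4 → X6 ← X1 → X8 — X4:fork[blocks]; X6:collider[blocks]; X1:fork[open] ⇒ blocked
Because an active path exists, X7 and X8 are not d-separated.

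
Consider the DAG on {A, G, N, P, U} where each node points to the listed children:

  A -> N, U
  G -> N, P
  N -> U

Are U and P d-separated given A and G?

2 paths connect U and P; each must be blocked for d-separation to hold:
Path 1: U ← A → N ← G → P
  A is a fork here and A is conditioned on, so the path is blocked at A.
Path 2: U ← N ← G → P
  G is a fork here and G is conditioned on, so the path is blocked at G.
Since every path is blocked, d-separation holds.

Yes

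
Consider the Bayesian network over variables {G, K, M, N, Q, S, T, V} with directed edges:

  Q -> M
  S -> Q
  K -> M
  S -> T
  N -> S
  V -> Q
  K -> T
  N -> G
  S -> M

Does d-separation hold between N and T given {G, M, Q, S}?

Yes

We examine all 3 paths between N and T:
  1. N → S → M ← K → T — S:chain[blocks]; M:collider[open]; K:fork[open] ⇒ blocked
  2. N → S → T — S:chain[blocks] ⇒ blocked
  3. N → S → Q → M ← K → T — S:chain[blocks]; Q:chain[blocks]; M:collider[open]; K:fork[open] ⇒ blocked
Every path is blocked, so N and T are d-separated given {G, M, Q, S}.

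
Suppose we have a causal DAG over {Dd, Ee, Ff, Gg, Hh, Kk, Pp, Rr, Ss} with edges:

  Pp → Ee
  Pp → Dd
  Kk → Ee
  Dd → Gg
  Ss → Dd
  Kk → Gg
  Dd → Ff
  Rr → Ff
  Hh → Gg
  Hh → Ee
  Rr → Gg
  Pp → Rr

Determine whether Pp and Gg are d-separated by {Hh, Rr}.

6 paths connect Pp and Gg; each must be blocked for d-separation to hold:
  1. Pp → Rr → Ff ← Dd → Gg — Rr:chain[blocks]; Ff:collider[blocks]; Dd:fork[open] ⇒ blocked
  2. Pp → Rr → Gg — Rr:chain[blocks] ⇒ blocked
  3. Pp → Ee ← Kk → Gg — Ee:collider[blocks]; Kk:fork[open] ⇒ blocked
  4. Pp → Ee ← Hh → Gg — Ee:collider[blocks]; Hh:fork[blocks] ⇒ blocked
  5. Pp → Dd → Ff ← Rr → Gg — Dd:chain[open]; Ff:collider[blocks]; Rr:fork[blocks] ⇒ blocked
  6. Pp → Dd → Gg — Dd:chain[open] ⇒ active
Since the path Pp → Dd → Gg is active, Pp and Gg are not d-separated given {Hh, Rr}.

No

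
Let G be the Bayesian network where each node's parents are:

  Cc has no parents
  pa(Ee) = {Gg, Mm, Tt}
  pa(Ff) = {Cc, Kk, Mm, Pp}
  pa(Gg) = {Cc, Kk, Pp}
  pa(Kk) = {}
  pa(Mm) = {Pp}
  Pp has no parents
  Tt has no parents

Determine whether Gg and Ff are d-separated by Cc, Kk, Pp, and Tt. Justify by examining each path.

6 paths connect Gg and Ff; each must be blocked for d-separation to hold:
  1. Gg → Ee ← Mm ← Pp → Ff — Ee:collider[blocks]; Mm:chain[open]; Pp:fork[blocks] ⇒ blocked
  2. Gg → Ee ← Mm → Ff — Ee:collider[blocks]; Mm:fork[open] ⇒ blocked
  3. Gg ← Pp → Ff — Pp:fork[blocks] ⇒ blocked
  4. Gg ← Pp → Mm → Ff — Pp:fork[blocks]; Mm:chain[open] ⇒ blocked
  5. Gg ← Cc → Ff — Cc:fork[blocks] ⇒ blocked
  6. Gg ← Kk → Ff — Kk:fork[blocks] ⇒ blocked
Since every path is blocked, d-separation holds.

Yes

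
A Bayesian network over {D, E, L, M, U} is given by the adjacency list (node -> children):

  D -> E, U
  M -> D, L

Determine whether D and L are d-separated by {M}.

The only undirected path from D to L is:
Path 1: D ← M → L
  M is a fork here and M is conditioned on, so the path is blocked at M.
Every path is blocked, so D and L are d-separated given {M}.

Yes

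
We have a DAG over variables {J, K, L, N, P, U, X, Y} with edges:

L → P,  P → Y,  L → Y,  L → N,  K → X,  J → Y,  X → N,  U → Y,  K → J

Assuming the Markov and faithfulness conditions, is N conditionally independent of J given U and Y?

No

We examine all 3 paths between N and J:
  1. N ← X ← K → J — X:chain[open]; K:fork[open] ⇒ active
  2. N ← L → P → Y ← J — L:fork[open]; P:chain[open]; Y:collider[open] ⇒ active
  3. N ← L → Y ← J — L:fork[open]; Y:collider[open] ⇒ active
Since the path N ← X ← K → J is active, N and J are not d-separated given {U, Y}.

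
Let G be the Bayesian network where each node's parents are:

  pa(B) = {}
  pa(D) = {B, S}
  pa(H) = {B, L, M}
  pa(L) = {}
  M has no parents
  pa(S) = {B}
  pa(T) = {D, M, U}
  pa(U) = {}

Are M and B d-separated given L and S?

3 paths connect M and B; each must be blocked for d-separation to hold:
Path 1: M → H ← B
  H is a collider here and neither H nor any of its descendants is conditioned on, so the collider stays closed — the path is blocked at H.
Path 2: M → T ← D ← S ← B
  T is a collider here and neither T nor any of its descendants is conditioned on, so the collider stays closed — the path is blocked at T.
Path 3: M → T ← D ← B
  T is a collider here and neither T nor any of its descendants is conditioned on, so the collider stays closed — the path is blocked at T.
All paths are blocked; M ⊥ B | {L, S} holds.

Yes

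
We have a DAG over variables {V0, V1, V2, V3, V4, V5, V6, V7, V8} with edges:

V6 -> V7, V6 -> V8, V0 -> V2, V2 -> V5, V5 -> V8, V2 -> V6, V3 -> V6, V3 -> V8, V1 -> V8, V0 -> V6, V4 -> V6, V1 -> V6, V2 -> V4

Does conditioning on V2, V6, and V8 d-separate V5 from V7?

Enumerating the 6 paths from V5 to V7 and testing each for blocking by {V2, V6, V8}:
Path 1: V5 ← V2 ← V0 → V6 → V7
  V2 is a chain here and V2 is conditioned on, so the path is blocked at V2.
Path 2: V5 ← V2 → V4 → V6 → V7
  V2 is a fork here and V2 is conditioned on, so the path is blocked at V2.
Path 3: V5 ← V2 → V6 → V7
  V2 is a fork here and V2 is conditioned on, so the path is blocked at V2.
Path 4: V5 → V8 ← V1 → V6 → V7
  V6 is a chain here and V6 is conditioned on, so the path is blocked at V6.
Path 5: V5 → V8 ← V3 → V6 → V7
  V6 is a chain here and V6 is conditioned on, so the path is blocked at V6.
Path 6: V5 → V8 ← V6 → V7
  V6 is a fork here and V6 is conditioned on, so the path is blocked at V6.
All paths are blocked; V5 ⊥ V7 | {V2, V6, V8} holds.

Yes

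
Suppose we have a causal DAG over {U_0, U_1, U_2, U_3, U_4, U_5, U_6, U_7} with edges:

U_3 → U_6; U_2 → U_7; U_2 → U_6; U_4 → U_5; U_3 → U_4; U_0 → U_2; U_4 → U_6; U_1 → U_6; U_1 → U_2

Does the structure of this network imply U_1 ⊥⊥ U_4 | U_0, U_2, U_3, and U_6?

Enumerating the 4 paths from U_1 to U_4 and testing each for blocking by {U_0, U_2, U_3, U_6}:
Path 1: U_1 → U_6 ← U_3 → U_4
  U_3 is a fork here and U_3 is conditioned on, so the path is blocked at U_3.
Path 2: U_1 → U_6 ← U_4
  U_6 is a collider and U_6 is conditioned on, which opens it — no node blocks this path, so it is active.
Path 3: U_1 → U_2 → U_6 ← U_3 → U_4
  U_2 is a chain here and U_2 is conditioned on, so the path is blocked at U_2.
Path 4: U_1 → U_2 → U_6 ← U_4
  U_2 is a chain here and U_2 is conditioned on, so the path is blocked at U_2.
At least one path is unblocked, so d-separation fails.

No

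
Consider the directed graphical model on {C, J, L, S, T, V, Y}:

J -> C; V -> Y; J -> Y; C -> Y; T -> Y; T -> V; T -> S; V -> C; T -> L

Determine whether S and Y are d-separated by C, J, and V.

There are 4 undirected paths between S and Y; checking each against the conditioning set {C, J, V}:
Path 1: S ← T → Y
  T is a fork and T is not conditioned on — no node blocks this path, so it is active.
Path 2: S ← T → V → Y
  V is a chain here and V is conditioned on, so the path is blocked at V.
Path 3: S ← T → V → C → Y
  V is a chain here and V is conditioned on, so the path is blocked at V.
Path 4: S ← T → V → C ← J → Y
  V is a chain here and V is conditioned on, so the path is blocked at V.
At least one path is unblocked, so d-separation fails.

No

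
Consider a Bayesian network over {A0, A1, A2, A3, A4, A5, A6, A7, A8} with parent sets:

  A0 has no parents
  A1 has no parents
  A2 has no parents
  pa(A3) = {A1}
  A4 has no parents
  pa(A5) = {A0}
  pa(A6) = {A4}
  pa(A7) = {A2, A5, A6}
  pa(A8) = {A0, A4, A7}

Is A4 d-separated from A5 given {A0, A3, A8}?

No — A4 and A5 are not d-separated given {A0, A3, A8}.

We examine all 4 paths between A4 and A5:
Path 1: A4 → A8 ← A7 ← A5
  A8 is a collider and A8 is conditioned on, which opens it; A7 is a chain and A7 is not conditioned on — no node blocks this path, so it is active.
Path 2: A4 → A8 ← A0 → A5
  A0 is a fork here and A0 is conditioned on, so the path is blocked at A0.
Path 3: A4 → A6 → A7 ← A5
  A6 is a chain and A6 is not conditioned on; A7 is a collider and its descendant A8 is conditioned on, which opens it — no node blocks this path, so it is active.
Path 4: A4 → A6 → A7 → A8 ← A0 → A5
  A0 is a fork here and A0 is conditioned on, so the path is blocked at A0.
Because an active path exists, A4 and A5 are not d-separated.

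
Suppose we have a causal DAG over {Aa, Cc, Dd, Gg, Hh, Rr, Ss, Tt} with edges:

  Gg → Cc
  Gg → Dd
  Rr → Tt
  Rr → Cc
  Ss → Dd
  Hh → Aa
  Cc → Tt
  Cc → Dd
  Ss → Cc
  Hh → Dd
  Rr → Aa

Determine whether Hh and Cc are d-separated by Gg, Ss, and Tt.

Yes

There are 5 undirected paths between Hh and Cc; checking each against the conditioning set {Gg, Ss, Tt}:
  1. Hh → Aa ← Rr → Cc — Aa:collider[blocks]; Rr:fork[open] ⇒ blocked
  2. Hh → Aa ← Rr → Tt ← Cc — Aa:collider[blocks]; Rr:fork[open]; Tt:collider[open] ⇒ blocked
  3. Hh → Dd ← Ss → Cc — Dd:collider[blocks]; Ss:fork[blocks] ⇒ blocked
  4. Hh → Dd ← Cc — Dd:collider[blocks] ⇒ blocked
  5. Hh → Dd ← Gg → Cc — Dd:collider[blocks]; Gg:fork[blocks] ⇒ blocked
Since every path is blocked, d-separation holds.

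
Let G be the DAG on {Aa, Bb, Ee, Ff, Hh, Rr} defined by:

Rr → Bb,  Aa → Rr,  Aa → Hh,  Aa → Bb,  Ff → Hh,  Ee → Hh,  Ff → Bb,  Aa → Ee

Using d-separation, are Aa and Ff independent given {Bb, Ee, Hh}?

No

We examine all 4 paths between Aa and Ff:
Path 1: Aa → Hh ← Ff
  Hh is a collider and Hh is conditioned on, which opens it — no node blocks this path, so it is active.
Path 2: Aa → Bb ← Ff
  Bb is a collider and Bb is conditioned on, which opens it — no node blocks this path, so it is active.
Path 3: Aa → Ee → Hh ← Ff
  Ee is a chain here and Ee is conditioned on, so the path is blocked at Ee.
Path 4: Aa → Rr → Bb ← Ff
  Rr is a chain and Rr is not conditioned on; Bb is a collider and Bb is conditioned on, which opens it — no node blocks this path, so it is active.
Since the path Aa → Hh ← Ff is active, Aa and Ff are not d-separated given {Bb, Ee, Hh}.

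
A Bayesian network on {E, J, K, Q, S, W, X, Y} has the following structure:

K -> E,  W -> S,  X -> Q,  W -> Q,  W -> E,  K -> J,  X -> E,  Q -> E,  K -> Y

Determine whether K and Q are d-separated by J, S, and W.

Enumerating the 3 paths from K to Q and testing each for blocking by {J, S, W}:
  1. K → E ← Q — E:collider[blocks] ⇒ blocked
  2. K → E ← X → Q — E:collider[blocks]; X:fork[open] ⇒ blocked
  3. K → E ← W → Q — E:collider[blocks]; W:fork[blocks] ⇒ blocked
Every path is blocked, so K and Q are d-separated given {J, S, W}.

Yes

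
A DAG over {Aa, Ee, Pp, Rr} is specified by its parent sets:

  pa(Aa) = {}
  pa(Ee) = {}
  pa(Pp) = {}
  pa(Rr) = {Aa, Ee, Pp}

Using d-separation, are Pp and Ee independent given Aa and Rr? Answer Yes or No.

Only one path connects Pp and Ee:
Path 1: Pp → Rr ← Ee
  Rr is a collider and Rr is conditioned on, which opens it — no node blocks this path, so it is active.
Since the path Pp → Rr ← Ee is active, Pp and Ee are not d-separated given {Aa, Rr}.

No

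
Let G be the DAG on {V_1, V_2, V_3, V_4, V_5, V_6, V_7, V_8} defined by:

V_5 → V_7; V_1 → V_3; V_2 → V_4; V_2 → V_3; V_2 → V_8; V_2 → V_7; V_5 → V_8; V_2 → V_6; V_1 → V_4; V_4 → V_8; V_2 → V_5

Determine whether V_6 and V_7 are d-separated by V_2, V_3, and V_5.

There are 5 undirected paths between V_6 and V_7; checking each against the conditioning set {V_2, V_3, V_5}:
Path 1: V_6 ← V_2 → V_8 ← V_5 → V_7
  V_2 is a fork here and V_2 is conditioned on, so the path is blocked at V_2.
Path 2: V_6 ← V_2 → V_5 → V_7
  V_2 is a fork here and V_2 is conditioned on, so the path is blocked at V_2.
Path 3: V_6 ← V_2 → V_7
  V_2 is a fork here and V_2 is conditioned on, so the path is blocked at V_2.
Path 4: V_6 ← V_2 → V_4 → V_8 ← V_5 → V_7
  V_2 is a fork here and V_2 is conditioned on, so the path is blocked at V_2.
Path 5: V_6 ← V_2 → V_3 ← V_1 → V_4 → V_8 ← V_5 → V_7
  V_2 is a fork here and V_2 is conditioned on, so the path is blocked at V_2.
Every path is blocked, so V_6 and V_7 are d-separated given {V_2, V_3, V_5}.

Yes — V_6 and V_7 are d-separated given {V_2, V_3, V_5}.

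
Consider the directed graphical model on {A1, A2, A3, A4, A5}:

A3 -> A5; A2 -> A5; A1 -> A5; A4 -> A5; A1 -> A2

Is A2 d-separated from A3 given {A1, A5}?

No

Enumerating the 2 paths from A2 to A3 and testing each for blocking by {A1, A5}:
Path 1: A2 → A5 ← A3
  A5 is a collider and A5 is conditioned on, which opens it — no node blocks this path, so it is active.
Path 2: A2 ← A1 → A5 ← A3
  A1 is a fork here and A1 is conditioned on, so the path is blocked at A1.
Since the path A2 → A5 ← A3 is active, A2 and A3 are not d-separated given {A1, A5}.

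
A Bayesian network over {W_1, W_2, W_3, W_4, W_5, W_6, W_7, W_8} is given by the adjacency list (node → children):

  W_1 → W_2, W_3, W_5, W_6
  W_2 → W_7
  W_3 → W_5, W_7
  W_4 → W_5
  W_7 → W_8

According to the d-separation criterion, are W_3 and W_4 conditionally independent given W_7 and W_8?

Yes — W_3 and W_4 are d-separated given {W_7, W_8}.

We examine all 3 paths between W_3 and W_4:
  1. W_3 ← W_1 → W_5 ← W_4 — W_1:fork[open]; W_5:collider[blocks] ⇒ blocked
  2. W_3 → W_7 ← W_2 ← W_1 → W_5 ← W_4 — W_7:collider[open]; W_2:chain[open]; W_1:fork[open]; W_5:collider[blocks] ⇒ blocked
  3. W_3 → W_5 ← W_4 — W_5:collider[blocks] ⇒ blocked
All paths are blocked; W_3 ⊥ W_4 | {W_7, W_8} holds.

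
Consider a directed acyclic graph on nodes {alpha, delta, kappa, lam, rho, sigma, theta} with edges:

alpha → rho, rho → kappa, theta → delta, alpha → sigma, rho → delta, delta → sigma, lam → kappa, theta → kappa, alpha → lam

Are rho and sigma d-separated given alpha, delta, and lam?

There are 6 undirected paths between rho and sigma; checking each against the conditioning set {alpha, delta, lam}:
Path 1: rho → kappa ← theta → delta → sigma
  kappa is a collider here and neither kappa nor any of its descendants is conditioned on, so the collider stays closed — the path is blocked at kappa.
Path 2: rho → kappa ← lam ← alpha → sigma
  kappa is a collider here and neither kappa nor any of its descendants is conditioned on, so the collider stays closed — the path is blocked at kappa.
Path 3: rho ← alpha → sigma
  alpha is a fork here and alpha is conditioned on, so the path is blocked at alpha.
Path 4: rho ← alpha → lam → kappa ← theta → delta → sigma
  alpha is a fork here and alpha is conditioned on, so the path is blocked at alpha.
Path 5: rho → delta ← theta → kappa ← lam ← alpha → sigma
  kappa is a collider here and neither kappa nor any of its descendants is conditioned on, so the collider stays closed — the path is blocked at kappa.
Path 6: rho → delta → sigma
  delta is a chain here and delta is conditioned on, so the path is blocked at delta.
Since every path is blocked, d-separation holds.

Yes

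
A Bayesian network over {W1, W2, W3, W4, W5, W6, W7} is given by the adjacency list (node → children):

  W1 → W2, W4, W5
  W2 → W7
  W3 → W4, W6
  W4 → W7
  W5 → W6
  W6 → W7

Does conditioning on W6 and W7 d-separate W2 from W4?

No

There are 6 undirected paths between W2 and W4; checking each against the conditioning set {W6, W7}:
  1. W2 ← W1 → W5 → W6 → W7 ← W4 — W1:fork[open]; W5:chain[open]; W6:chain[blocks]; W7:collider[open] ⇒ blocked
  2. W2 ← W1 → W5 → W6 ← W3 → W4 — W1:fork[open]; W5:chain[open]; W6:collider[open]; W3:fork[open] ⇒ active
  3. W2 ← W1 → W4 — W1:fork[open] ⇒ active
  4. W2 → W7 ← W4 — W7:collider[open] ⇒ active
  5. W2 → W7 ← W6 ← W5 ← W1 → W4 — W7:collider[open]; W6:chain[blocks]; W5:chain[open]; W1:fork[open] ⇒ blocked
  6. W2 → W7 ← W6 ← W3 → W4 — W7:collider[open]; W6:chain[blocks]; W3:fork[open] ⇒ blocked
Since the path W2 ← W1 → W5 → W6 ← W3 → W4 is active, W2 and W4 are not d-separated given {W6, W7}.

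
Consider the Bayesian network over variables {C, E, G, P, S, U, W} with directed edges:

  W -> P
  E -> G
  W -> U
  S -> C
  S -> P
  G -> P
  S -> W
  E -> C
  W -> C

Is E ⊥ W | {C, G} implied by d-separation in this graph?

No

We examine all 6 paths between E and W:
Path 1: E → C ← W
  C is a collider and C is conditioned on, which opens it — no node blocks this path, so it is active.
Path 2: E → C ← S → W
  C is a collider and C is conditioned on, which opens it; S is a fork and S is not conditioned on — no node blocks this path, so it is active.
Path 3: E → C ← S → P ← W
  P is a collider here and neither P nor any of its descendants is conditioned on, so the collider stays closed — the path is blocked at P.
Path 4: E → G → P ← W
  G is a chain here and G is conditioned on, so the path is blocked at G.
Path 5: E → G → P ← S → C ← W
  G is a chain here and G is conditioned on, so the path is blocked at G.
Path 6: E → G → P ← S → W
  G is a chain here and G is conditioned on, so the path is blocked at G.
Because an active path exists, E and W are not d-separated.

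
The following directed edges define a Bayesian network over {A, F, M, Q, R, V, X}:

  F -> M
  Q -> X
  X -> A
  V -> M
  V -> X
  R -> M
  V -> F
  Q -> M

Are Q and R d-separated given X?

3 paths connect Q and R; each must be blocked for d-separation to hold:
Path 1: Q → X ← V → M ← R
  M is a collider here and neither M nor any of its descendants is conditioned on, so the collider stays closed — the path is blocked at M.
Path 2: Q → X ← V → F → M ← R
  M is a collider here and neither M nor any of its descendants is conditioned on, so the collider stays closed — the path is blocked at M.
Path 3: Q → M ← R
  M is a collider here and neither M nor any of its descendants is conditioned on, so the collider stays closed — the path is blocked at M.
All paths are blocked; Q ⊥ R | {X} holds.

Yes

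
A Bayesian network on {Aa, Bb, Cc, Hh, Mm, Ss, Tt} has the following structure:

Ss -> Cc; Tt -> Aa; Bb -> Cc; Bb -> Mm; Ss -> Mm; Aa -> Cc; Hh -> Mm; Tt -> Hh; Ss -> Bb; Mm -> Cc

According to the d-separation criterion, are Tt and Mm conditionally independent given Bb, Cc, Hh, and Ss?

No

6 paths connect Tt and Mm; each must be blocked for d-separation to hold:
Path 1: Tt → Aa → Cc ← Ss → Bb → Mm
  Ss is a fork here and Ss is conditioned on, so the path is blocked at Ss.
Path 2: Tt → Aa → Cc ← Ss → Mm
  Ss is a fork here and Ss is conditioned on, so the path is blocked at Ss.
Path 3: Tt → Aa → Cc ← Bb ← Ss → Mm
  Bb is a chain here and Bb is conditioned on, so the path is blocked at Bb.
Path 4: Tt → Aa → Cc ← Bb → Mm
  Bb is a fork here and Bb is conditioned on, so the path is blocked at Bb.
Path 5: Tt → Aa → Cc ← Mm
  Aa is a chain and Aa is not conditioned on; Cc is a collider and Cc is conditioned on, which opens it — no node blocks this path, so it is active.
Path 6: Tt → Hh → Mm
  Hh is a chain here and Hh is conditioned on, so the path is blocked at Hh.
Since the path Tt → Aa → Cc ← Mm is active, Tt and Mm are not d-separated given {Bb, Cc, Hh, Ss}.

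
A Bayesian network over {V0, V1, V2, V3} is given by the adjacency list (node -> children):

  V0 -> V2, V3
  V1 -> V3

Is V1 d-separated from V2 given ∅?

Yes

The only undirected path from V1 to V2 is:
  1. V1 → V3 ← V0 → V2 — V3:collider[blocks]; V0:fork[open] ⇒ blocked
Every path is blocked, so V1 and V2 are d-separated given ∅.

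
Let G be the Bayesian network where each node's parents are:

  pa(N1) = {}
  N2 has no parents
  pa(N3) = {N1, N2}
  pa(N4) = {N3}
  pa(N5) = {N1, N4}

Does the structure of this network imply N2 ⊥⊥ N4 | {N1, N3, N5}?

Yes

There are 2 undirected paths between N2 and N4; checking each against the conditioning set {N1, N3, N5}:
Path 1: N2 → N3 ← N1 → N5 ← N4
  N1 is a fork here and N1 is conditioned on, so the path is blocked at N1.
Path 2: N2 → N3 → N4
  N3 is a chain here and N3 is conditioned on, so the path is blocked at N3.
Every path is blocked, so N2 and N4 are d-separated given {N1, N3, N5}.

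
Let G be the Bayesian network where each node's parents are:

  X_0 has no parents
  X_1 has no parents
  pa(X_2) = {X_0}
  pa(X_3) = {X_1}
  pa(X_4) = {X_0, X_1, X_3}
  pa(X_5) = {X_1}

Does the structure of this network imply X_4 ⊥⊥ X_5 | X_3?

No — X_4 and X_5 are not d-separated given {X_3}.

Enumerating the 2 paths from X_4 to X_5 and testing each for blocking by {X_3}:
Path 1: X_4 ← X_3 ← X_1 → X_5
  X_3 is a chain here and X_3 is conditioned on, so the path is blocked at X_3.
Path 2: X_4 ← X_1 → X_5
  X_1 is a fork and X_1 is not conditioned on — no node blocks this path, so it is active.
At least one path is unblocked, so d-separation fails.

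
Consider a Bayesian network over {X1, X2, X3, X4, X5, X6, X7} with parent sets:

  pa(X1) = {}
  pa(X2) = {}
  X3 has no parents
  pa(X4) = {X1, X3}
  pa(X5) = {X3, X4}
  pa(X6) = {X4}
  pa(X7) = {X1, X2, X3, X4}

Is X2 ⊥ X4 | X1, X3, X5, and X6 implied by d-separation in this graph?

Yes

4 paths connect X2 and X4; each must be blocked for d-separation to hold:
Path 1: X2 → X7 ← X1 → X4
  X7 is a collider here and neither X7 nor any of its descendants is conditioned on, so the collider stays closed — the path is blocked at X7.
Path 2: X2 → X7 ← X4
  X7 is a collider here and neither X7 nor any of its descendants is conditioned on, so the collider stays closed — the path is blocked at X7.
Path 3: X2 → X7 ← X3 → X5 ← X4
  X7 is a collider here and neither X7 nor any of its descendants is conditioned on, so the collider stays closed — the path is blocked at X7.
Path 4: X2 → X7 ← X3 → X4
  X7 is a collider here and neither X7 nor any of its descendants is conditioned on, so the collider stays closed — the path is blocked at X7.
Since every path is blocked, d-separation holds.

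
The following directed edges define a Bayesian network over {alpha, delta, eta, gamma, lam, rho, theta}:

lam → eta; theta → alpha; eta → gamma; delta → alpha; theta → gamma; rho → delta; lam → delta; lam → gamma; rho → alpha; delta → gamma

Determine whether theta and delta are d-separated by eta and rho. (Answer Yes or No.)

Yes — theta and delta are d-separated given {eta, rho}.

5 paths connect theta and delta; each must be blocked for d-separation to hold:
Path 1: theta → gamma ← delta
  gamma is a collider here and neither gamma nor any of its descendants is conditioned on, so the collider stays closed — the path is blocked at gamma.
Path 2: theta → gamma ← lam → delta
  gamma is a collider here and neither gamma nor any of its descendants is conditioned on, so the collider stays closed — the path is blocked at gamma.
Path 3: theta → gamma ← eta ← lam → delta
  gamma is a collider here and neither gamma nor any of its descendants is conditioned on, so the collider stays closed — the path is blocked at gamma.
Path 4: theta → alpha ← delta
  alpha is a collider here and neither alpha nor any of its descendants is conditioned on, so the collider stays closed — the path is blocked at alpha.
Path 5: theta → alpha ← rho → delta
  alpha is a collider here and neither alpha nor any of its descendants is conditioned on, so the collider stays closed — the path is blocked at alpha.
Every path is blocked, so theta and delta are d-separated given {eta, rho}.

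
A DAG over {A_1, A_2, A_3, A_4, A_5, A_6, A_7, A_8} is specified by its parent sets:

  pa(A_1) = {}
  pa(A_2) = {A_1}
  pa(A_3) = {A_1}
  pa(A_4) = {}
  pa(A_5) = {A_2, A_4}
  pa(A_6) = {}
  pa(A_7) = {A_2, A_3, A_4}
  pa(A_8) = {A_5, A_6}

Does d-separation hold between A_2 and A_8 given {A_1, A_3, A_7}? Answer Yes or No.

No

Enumerating the 3 paths from A_2 to A_8 and testing each for blocking by {A_1, A_3, A_7}:
Path 1: A_2 ← A_1 → A_3 → A_7 ← A_4 → A_5 → A_8
  A_1 is a fork here and A_1 is conditioned on, so the path is blocked at A_1.
Path 2: A_2 → A_5 → A_8
  A_5 is a chain and A_5 is not conditioned on — no node blocks this path, so it is active.
Path 3: A_2 → A_7 ← A_4 → A_5 → A_8
  A_7 is a collider and A_7 is conditioned on, which opens it; A_4 is a fork and A_4 is not conditioned on; A_5 is a chain and A_5 is not conditioned on — no node blocks this path, so it is active.
At least one path is unblocked, so d-separation fails.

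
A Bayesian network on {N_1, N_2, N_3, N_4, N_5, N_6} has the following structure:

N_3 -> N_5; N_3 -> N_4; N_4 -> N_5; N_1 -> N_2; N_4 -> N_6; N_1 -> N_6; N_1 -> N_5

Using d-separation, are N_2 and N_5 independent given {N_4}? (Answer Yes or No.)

Enumerating the 3 paths from N_2 to N_5 and testing each for blocking by {N_4}:
Path 1: N_2 ← N_1 → N_6 ← N_4 → N_5
  N_6 is a collider here and neither N_6 nor any of its descendants is conditioned on, so the collider stays closed — the path is blocked at N_6.
Path 2: N_2 ← N_1 → N_6 ← N_4 ← N_3 → N_5
  N_6 is a collider here and neither N_6 nor any of its descendants is conditioned on, so the collider stays closed — the path is blocked at N_6.
Path 3: N_2 ← N_1 → N_5
  N_1 is a fork and N_1 is not conditioned on — no node blocks this path, so it is active.
Because an active path exists, N_2 and N_5 are not d-separated.

No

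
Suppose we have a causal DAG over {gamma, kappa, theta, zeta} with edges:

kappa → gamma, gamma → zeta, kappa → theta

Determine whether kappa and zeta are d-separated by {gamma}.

Yes — kappa and zeta are d-separated given {gamma}.

Only one path connects kappa and zeta:
  1. kappa → gamma → zeta — gamma:chain[blocks] ⇒ blocked
Since every path is blocked, d-separation holds.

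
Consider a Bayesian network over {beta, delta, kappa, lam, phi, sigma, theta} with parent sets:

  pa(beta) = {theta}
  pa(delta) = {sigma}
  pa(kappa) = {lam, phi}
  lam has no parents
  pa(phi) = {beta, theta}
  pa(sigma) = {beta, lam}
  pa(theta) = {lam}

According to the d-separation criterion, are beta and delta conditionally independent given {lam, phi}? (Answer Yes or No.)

5 paths connect beta and delta; each must be blocked for d-separation to hold:
  1. beta → sigma → delta — sigma:chain[open] ⇒ active
  2. beta ← theta ← lam → sigma → delta — theta:chain[open]; lam:fork[blocks]; sigma:chain[open] ⇒ blocked
  3. beta ← theta → phi → kappa ← lam → sigma → delta — theta:fork[open]; phi:chain[blocks]; kappa:collider[blocks]; lam:fork[blocks]; sigma:chain[open] ⇒ blocked
  4. beta → phi → kappa ← lam → sigma → delta — phi:chain[blocks]; kappa:collider[blocks]; lam:fork[blocks]; sigma:chain[open] ⇒ blocked
  5. beta → phi ← theta ← lam → sigma → delta — phi:collider[open]; theta:chain[open]; lam:fork[blocks]; sigma:chain[open] ⇒ blocked
Because an active path exists, beta and delta are not d-separated.

No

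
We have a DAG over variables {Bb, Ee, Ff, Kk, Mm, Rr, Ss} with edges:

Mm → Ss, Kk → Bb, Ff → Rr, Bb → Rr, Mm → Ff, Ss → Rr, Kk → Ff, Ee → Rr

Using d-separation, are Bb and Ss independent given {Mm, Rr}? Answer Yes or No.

There are 4 undirected paths between Bb and Ss; checking each against the conditioning set {Mm, Rr}:
Path 1: Bb ← Kk → Ff ← Mm → Ss
  Mm is a fork here and Mm is conditioned on, so the path is blocked at Mm.
Path 2: Bb ← Kk → Ff → Rr ← Ss
  Kk is a fork and Kk is not conditioned on; Ff is a chain and Ff is not conditioned on; Rr is a collider and Rr is conditioned on, which opens it — no node blocks this path, so it is active.
Path 3: Bb → Rr ← Ff ← Mm → Ss
  Mm is a fork here and Mm is conditioned on, so the path is blocked at Mm.
Path 4: Bb → Rr ← Ss
  Rr is a collider and Rr is conditioned on, which opens it — no node blocks this path, so it is active.
Because an active path exists, Bb and Ss are not d-separated.

No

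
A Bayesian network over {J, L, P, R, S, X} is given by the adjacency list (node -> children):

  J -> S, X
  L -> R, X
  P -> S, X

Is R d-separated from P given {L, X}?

Yes — R and P are d-separated given {L, X}.

There are 2 undirected paths between R and P; checking each against the conditioning set {L, X}:
Path 1: R ← L → X ← J → S ← P
  L is a fork here and L is conditioned on, so the path is blocked at L.
Path 2: R ← L → X ← P
  L is a fork here and L is conditioned on, so the path is blocked at L.
Every path is blocked, so R and P are d-separated given {L, X}.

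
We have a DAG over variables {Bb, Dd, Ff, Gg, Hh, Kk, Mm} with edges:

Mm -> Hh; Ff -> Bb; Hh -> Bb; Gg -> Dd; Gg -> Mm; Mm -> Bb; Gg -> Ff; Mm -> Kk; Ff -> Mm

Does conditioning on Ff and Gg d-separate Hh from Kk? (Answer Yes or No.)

We examine all 4 paths between Hh and Kk:
Path 1: Hh → Bb ← Ff ← Gg → Mm → Kk
  Bb is a collider here and neither Bb nor any of its descendants is conditioned on, so the collider stays closed — the path is blocked at Bb.
Path 2: Hh → Bb ← Ff → Mm → Kk
  Bb is a collider here and neither Bb nor any of its descendants is conditioned on, so the collider stays closed — the path is blocked at Bb.
Path 3: Hh → Bb ← Mm → Kk
  Bb is a collider here and neither Bb nor any of its descendants is conditioned on, so the collider stays closed — the path is blocked at Bb.
Path 4: Hh ← Mm → Kk
  Mm is a fork and Mm is not conditioned on — no node blocks this path, so it is active.
Since the path Hh ← Mm → Kk is active, Hh and Kk are not d-separated given {Ff, Gg}.

No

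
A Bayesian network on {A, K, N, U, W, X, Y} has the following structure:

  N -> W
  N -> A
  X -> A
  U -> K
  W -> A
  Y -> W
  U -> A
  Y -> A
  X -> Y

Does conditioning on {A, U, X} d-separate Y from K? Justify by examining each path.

Yes — Y and K are d-separated given {A, U, X}.

There are 4 undirected paths between Y and K; checking each against the conditioning set {A, U, X}:
  1. Y → W ← N → A ← U → K — W:collider[open]; N:fork[open]; A:collider[open]; U:fork[blocks] ⇒ blocked
  2. Y → W → A ← U → K — W:chain[open]; A:collider[open]; U:fork[blocks] ⇒ blocked
  3. Y ← X → A ← U → K — X:fork[blocks]; A:collider[open]; U:fork[blocks] ⇒ blocked
  4. Y → A ← U → K — A:collider[open]; U:fork[blocks] ⇒ blocked
Since every path is blocked, d-separation holds.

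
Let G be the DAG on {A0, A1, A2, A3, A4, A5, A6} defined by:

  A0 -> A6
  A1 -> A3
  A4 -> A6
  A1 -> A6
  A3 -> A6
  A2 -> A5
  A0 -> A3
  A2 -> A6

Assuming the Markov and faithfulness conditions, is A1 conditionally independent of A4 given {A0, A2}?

Yes

Enumerating the 3 paths from A1 to A4 and testing each for blocking by {A0, A2}:
  1. A1 → A3 ← A0 → A6 ← A4 — A3:collider[blocks]; A0:fork[blocks]; A6:collider[blocks] ⇒ blocked
  2. A1 → A3 → A6 ← A4 — A3:chain[open]; A6:collider[blocks] ⇒ blocked
  3. A1 → A6 ← A4 — A6:collider[blocks] ⇒ blocked
All paths are blocked; A1 ⊥ A4 | {A0, A2} holds.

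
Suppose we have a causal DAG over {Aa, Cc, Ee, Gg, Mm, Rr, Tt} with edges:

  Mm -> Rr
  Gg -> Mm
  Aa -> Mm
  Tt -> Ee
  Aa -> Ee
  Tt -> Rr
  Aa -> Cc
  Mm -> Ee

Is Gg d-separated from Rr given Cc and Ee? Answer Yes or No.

3 paths connect Gg and Rr; each must be blocked for d-separation to hold:
Path 1: Gg → Mm → Ee ← Tt → Rr
  Mm is a chain and Mm is not conditioned on; Ee is a collider and Ee is conditioned on, which opens it; Tt is a fork and Tt is not conditioned on — no node blocks this path, so it is active.
Path 2: Gg → Mm → Rr
  Mm is a chain and Mm is not conditioned on — no node blocks this path, so it is active.
Path 3: Gg → Mm ← Aa → Ee ← Tt → Rr
  Mm is a collider and its descendant Ee is conditioned on, which opens it; Aa is a fork and Aa is not conditioned on; Ee is a collider and Ee is conditioned on, which opens it; Tt is a fork and Tt is not conditioned on — no node blocks this path, so it is active.
Since the path Gg → Mm → Ee ← Tt → Rr is active, Gg and Rr are not d-separated given {Cc, Ee}.

No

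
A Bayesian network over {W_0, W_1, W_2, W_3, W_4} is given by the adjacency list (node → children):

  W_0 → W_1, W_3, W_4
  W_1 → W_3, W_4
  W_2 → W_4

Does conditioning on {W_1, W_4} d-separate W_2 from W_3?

No — W_2 and W_3 are not d-separated given {W_1, W_4}.

Enumerating the 4 paths from W_2 to W_3 and testing each for blocking by {W_1, W_4}:
  1. W_2 → W_4 ← W_1 → W_3 — W_4:collider[open]; W_1:fork[blocks] ⇒ blocked
  2. W_2 → W_4 ← W_1 ← W_0 → W_3 — W_4:collider[open]; W_1:chain[blocks]; W_0:fork[open] ⇒ blocked
  3. W_2 → W_4 ← W_0 → W_1 → W_3 — W_4:collider[open]; W_0:fork[open]; W_1:chain[blocks] ⇒ blocked
  4. W_2 → W_4 ← W_0 → W_3 — W_4:collider[open]; W_0:fork[open] ⇒ active
At least one path is unblocked, so d-separation fails.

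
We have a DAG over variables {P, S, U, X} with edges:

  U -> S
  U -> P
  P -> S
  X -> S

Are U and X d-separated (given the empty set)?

We examine all 2 paths between U and X:
Path 1: U → P → S ← X
  S is a collider here and neither S nor any of its descendants is conditioned on, so the collider stays closed — the path is blocked at S.
Path 2: U → S ← X
  S is a collider here and neither S nor any of its descendants is conditioned on, so the collider stays closed — the path is blocked at S.
All paths are blocked; U ⊥ X | ∅ holds.

Yes — U and X are d-separated given ∅.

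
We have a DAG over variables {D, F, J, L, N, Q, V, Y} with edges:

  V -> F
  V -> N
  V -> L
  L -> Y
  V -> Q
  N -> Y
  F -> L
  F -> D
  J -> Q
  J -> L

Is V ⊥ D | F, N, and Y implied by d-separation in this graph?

There are 4 undirected paths between V and D; checking each against the conditioning set {F, N, Y}:
Path 1: V → F → D
  F is a chain here and F is conditioned on, so the path is blocked at F.
Path 2: V → N → Y ← L ← F → D
  N is a chain here and N is conditioned on, so the path is blocked at N.
Path 3: V → L ← F → D
  F is a fork here and F is conditioned on, so the path is blocked at F.
Path 4: V → Q ← J → L ← F → D
  Q is a collider here and neither Q nor any of its descendants is conditioned on, so the collider stays closed — the path is blocked at Q.
Every path is blocked, so V and D are d-separated given {F, N, Y}.

Yes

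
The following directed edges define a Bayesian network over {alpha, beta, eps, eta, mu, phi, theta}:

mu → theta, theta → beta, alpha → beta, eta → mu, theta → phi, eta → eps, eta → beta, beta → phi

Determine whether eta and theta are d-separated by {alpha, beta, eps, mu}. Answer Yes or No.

No — eta and theta are not d-separated given {alpha, beta, eps, mu}.

3 paths connect eta and theta; each must be blocked for d-separation to hold:
  1. eta → mu → theta — mu:chain[blocks] ⇒ blocked
  2. eta → beta → phi ← theta — beta:chain[blocks]; phi:collider[blocks] ⇒ blocked
  3. eta → beta ← theta — beta:collider[open] ⇒ active
Since the path eta → beta ← theta is active, eta and theta are not d-separated given {alpha, beta, eps, mu}.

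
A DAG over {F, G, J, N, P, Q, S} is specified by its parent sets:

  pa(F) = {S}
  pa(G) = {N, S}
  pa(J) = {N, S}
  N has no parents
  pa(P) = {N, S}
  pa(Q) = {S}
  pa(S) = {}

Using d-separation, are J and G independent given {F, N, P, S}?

Yes

There are 4 undirected paths between J and G; checking each against the conditioning set {F, N, P, S}:
  1. J ← S → P ← N → G — S:fork[blocks]; P:collider[open]; N:fork[blocks] ⇒ blocked
  2. J ← S → G — S:fork[blocks] ⇒ blocked
  3. J ← N → P ← S → G — N:fork[blocks]; P:collider[open]; S:fork[blocks] ⇒ blocked
  4. J ← N → G — N:fork[blocks] ⇒ blocked
All paths are blocked; J ⊥ G | {F, N, P, S} holds.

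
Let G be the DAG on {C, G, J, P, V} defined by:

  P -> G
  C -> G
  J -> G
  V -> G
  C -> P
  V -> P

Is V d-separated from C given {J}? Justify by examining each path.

Yes — V and C are d-separated given {J}.

Enumerating the 4 paths from V to C and testing each for blocking by {J}:
  1. V → G ← C — G:collider[blocks] ⇒ blocked
  2. V → G ← P ← C — G:collider[blocks]; P:chain[open] ⇒ blocked
  3. V → P → G ← C — P:chain[open]; G:collider[blocks] ⇒ blocked
  4. V → P ← C — P:collider[blocks] ⇒ blocked
All paths are blocked; V ⊥ C | {J} holds.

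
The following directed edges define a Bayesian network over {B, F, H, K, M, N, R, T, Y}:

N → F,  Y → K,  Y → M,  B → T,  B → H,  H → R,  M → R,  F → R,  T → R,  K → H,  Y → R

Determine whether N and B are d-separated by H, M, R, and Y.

No

We examine all 4 paths between N and B:
Path 1: N → F → R ← Y → K → H ← B
  Y is a fork here and Y is conditioned on, so the path is blocked at Y.
Path 2: N → F → R ← H ← B
  H is a chain here and H is conditioned on, so the path is blocked at H.
Path 3: N → F → R ← T ← B
  F is a chain and F is not conditioned on; R is a collider and R is conditioned on, which opens it; T is a chain and T is not conditioned on — no node blocks this path, so it is active.
Path 4: N → F → R ← M ← Y → K → H ← B
  M is a chain here and M is conditioned on, so the path is blocked at M.
At least one path is unblocked, so d-separation fails.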